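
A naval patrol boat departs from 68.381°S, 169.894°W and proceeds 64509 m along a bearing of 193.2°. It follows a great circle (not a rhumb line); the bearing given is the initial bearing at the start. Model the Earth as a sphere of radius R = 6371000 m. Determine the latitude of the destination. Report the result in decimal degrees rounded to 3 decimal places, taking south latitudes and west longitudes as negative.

δ = 64509/6371000 = 0.010125 rad (0.5801°).
Converting: φ₁ = -1.193474 rad, θ = 3.371976 rad.
Destination latitude: φ₂ = arcsin( sin φ₁ cos δ + cos φ₁ sin δ cos θ ) = arcsin(-0.933239) = -68.945°.
For the longitude increment, Δλ = atan2( sin θ sin δ cos φ₁, cos δ − sin φ₁ sin φ₂ ) = atan2(-0.000852, 0.132359) = -0.369°.
λ₂ = -169.894° + -0.369° = -170.263°.

latitude -68.945°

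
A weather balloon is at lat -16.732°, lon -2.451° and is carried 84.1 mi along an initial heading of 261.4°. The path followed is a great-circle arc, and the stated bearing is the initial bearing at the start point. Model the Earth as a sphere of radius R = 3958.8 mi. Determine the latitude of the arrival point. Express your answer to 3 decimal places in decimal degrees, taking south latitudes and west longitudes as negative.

Central angle δ = d/R = 0.021244 rad.
Converting: φ₁ = -0.292028 rad, θ = 4.562291 rad.
sin φ₂ = sin φ₁ cos δ + cos φ₁ sin δ cos θ = (-0.287895)(0.999774) + (0.957662)(0.021242)(-0.149535) = -0.290872
φ₂ = asin(-0.290872) = -0.295139 rad = -16.910°.
Δλ = atan2( sin θ sin δ cos φ₁ , cos δ − sin φ₁ sin φ₂ ) = atan2(-0.020114, 0.916034) = -0.021954 rad = -1.258°.
λ₂ = -2.451° + -1.258° = -3.709°.

latitude -16.910°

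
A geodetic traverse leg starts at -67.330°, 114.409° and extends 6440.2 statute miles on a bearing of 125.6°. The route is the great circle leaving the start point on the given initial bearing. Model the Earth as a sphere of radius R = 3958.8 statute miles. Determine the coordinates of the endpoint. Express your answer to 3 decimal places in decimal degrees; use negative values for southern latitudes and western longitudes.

Angular distance δ = d/R = 6440.2 / 3958.8 = 1.626806 rad.
With φ₁ = -67.330° = -1.175130 rad and θ = 125.6° = 2.192134 rad:
Applying the spherical law of cosines for sides, sin φ₂ = sin φ₁ cos δ + cos φ₁ sin δ cos θ = -0.172356, so φ₂ = -9.925°.
For the longitude increment, Δλ = atan2( sin θ sin δ cos φ₁, cos δ − sin φ₁ sin φ₂ ) = atan2(0.312896, -0.215021) = 124.497°.
λ₂ = 114.409° + 124.497° = 238.906°, normalized to (−180°, 180°] → -121.094°.

latitude -9.925°, longitude -121.094°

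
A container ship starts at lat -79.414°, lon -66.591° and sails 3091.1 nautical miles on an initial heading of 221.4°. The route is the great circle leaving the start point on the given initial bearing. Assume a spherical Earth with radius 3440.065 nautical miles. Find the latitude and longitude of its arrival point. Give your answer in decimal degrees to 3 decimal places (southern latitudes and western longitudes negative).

Angular distance δ = d/R = 3091.1 / 3440.065 = 0.898559 rad.
Start latitude φ₁ = -1.386036 rad; initial bearing θ = 3.864159 rad.
sin φ₂ = sin φ₁ cos δ + cos φ₁ sin δ cos θ = (-0.982980)(0.622738) + (0.183711)(0.782430)(-0.750111) = -0.719961
φ₂ = asin(-0.719961) = -0.803747 rad = -46.051°.
For the longitude increment, Δλ = atan2( sin θ sin δ cos φ₁, cos δ − sin φ₁ sin φ₂ ) = atan2(-0.095058, -0.084969) = -131.793°.
λ₂ = -66.591° + -131.793° = -198.384°, normalized to (−180°, 180°] → 161.616°.

latitude -46.051°, longitude 161.616°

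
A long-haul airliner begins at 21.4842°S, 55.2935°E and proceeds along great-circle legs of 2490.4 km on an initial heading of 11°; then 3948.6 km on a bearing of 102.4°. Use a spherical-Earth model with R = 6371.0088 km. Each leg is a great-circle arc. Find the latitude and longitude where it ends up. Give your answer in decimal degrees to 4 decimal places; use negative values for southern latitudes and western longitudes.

latitude -6.7227°, longitude 94.2989°

Apply the spherical direct solution leg by leg, carrying full precision between legs.
Leg 1: from (-21.4842°, 55.2935°), δ = 2490.4/6371.0088 = 0.390896 rad, θ = 11° → φ = 0.5392°, λ = 59.4628°.
Leg 2: from (0.5392°, 59.4628°), δ = 3948.6/6371.0088 = 0.619776 rad, θ = 102.4° → φ = -6.7227°, λ = 94.2989°.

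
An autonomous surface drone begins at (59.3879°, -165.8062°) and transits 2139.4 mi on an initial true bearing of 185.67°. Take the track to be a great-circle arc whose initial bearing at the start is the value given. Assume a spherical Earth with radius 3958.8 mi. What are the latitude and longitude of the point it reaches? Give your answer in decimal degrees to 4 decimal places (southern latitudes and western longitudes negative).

latitude 28.5079°, longitude -169.1223°

δ = 2139.4/3958.8 = 0.540416 rad (30.9636°).
Start latitude φ₁ = 1.036514 rad; initial bearing θ = 3.240553 rad.
Destination latitude: φ₂ = arcsin( sin φ₁ cos δ + cos φ₁ sin δ cos θ ) = arcsin(0.477279) = 28.5079°.
Δλ = atan2( sin θ sin δ cos φ₁ , cos δ − sin φ₁ sin φ₂ ) = atan2(-0.025884, 0.446731) = -0.057877 rad = -3.3161°.
λ₂ = -165.8062° + -3.3161° = -169.1223°.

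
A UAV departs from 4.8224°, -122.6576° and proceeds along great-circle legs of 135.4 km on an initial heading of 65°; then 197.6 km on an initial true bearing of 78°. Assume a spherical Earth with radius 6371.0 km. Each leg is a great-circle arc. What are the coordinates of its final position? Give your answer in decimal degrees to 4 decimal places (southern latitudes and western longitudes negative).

latitude 5.7030°, longitude -119.8024°

Apply the spherical direct solution leg by leg, carrying full precision between legs.
Leg 1: from (4.8224°, -122.6576°), δ = 135.4/6371 = 0.021253 rad, θ = 65° → φ = 5.3361°, λ = -121.5492°.
Leg 2: from (5.3361°, -121.5492°), δ = 197.6/6371 = 0.031016 rad, θ = 78° → φ = 5.7030°, λ = -119.8024°.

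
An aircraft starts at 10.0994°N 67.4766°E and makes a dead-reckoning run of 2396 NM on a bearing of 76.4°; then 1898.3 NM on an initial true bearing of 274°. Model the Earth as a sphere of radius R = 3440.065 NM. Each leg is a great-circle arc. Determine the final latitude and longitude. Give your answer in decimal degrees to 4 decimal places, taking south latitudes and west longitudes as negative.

Apply the spherical direct solution leg by leg, carrying full precision between legs.
Leg 1: from (10.0994°, 67.4766°), δ = 2396/3440.065 = 0.696498 rad, θ = 76.4° → φ = 16.4411°, λ = 108.0281°.
Leg 2: from (16.4411°, 108.0281°), δ = 1898.3/3440.065 = 0.551821 rad, θ = 274° → φ = 16.0272°, λ = 75.0641°.

latitude 16.0272°, longitude 75.0641°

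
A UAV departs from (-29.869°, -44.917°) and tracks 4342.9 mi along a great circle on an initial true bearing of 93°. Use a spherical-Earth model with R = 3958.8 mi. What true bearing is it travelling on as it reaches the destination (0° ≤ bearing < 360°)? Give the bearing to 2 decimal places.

Angular distance δ = d/R = 4342.9 / 3958.8 = 1.097024 rad.
Start latitude φ₁ = -0.521312 rad; initial bearing θ = 1.623156 rad.
Destination latitude: φ₂ = arcsin( sin φ₁ cos δ + cos φ₁ sin δ cos θ ) = arcsin(-0.267604) = -15.522°.
Δλ = atan2( sin θ sin δ cos φ₁ , cos δ − sin φ₁ sin φ₂ ) = atan2(0.770594, 0.322974) = 1.173913 rad = 67.260°.
Hence λ₂ = -44.917° + 67.260° = 22.343°.
The forward bearing on arrival equals the back-azimuth from the destination plus 180°.
Back-azimuth from P₂ (-15.52°, 22.34°) to P₁ (-29.87°, -44.92°), with Δλ' = λ₁ − λ₂ = -67.26°: atan2( sin Δλ' cos φ₁ , cos φ₂ sin φ₁ − sin φ₂ cos φ₁ cos Δλ' ) = 244.00°.
Final bearing = (244.00° + 180°) mod 360° = 64.00°.

final bearing 64.00°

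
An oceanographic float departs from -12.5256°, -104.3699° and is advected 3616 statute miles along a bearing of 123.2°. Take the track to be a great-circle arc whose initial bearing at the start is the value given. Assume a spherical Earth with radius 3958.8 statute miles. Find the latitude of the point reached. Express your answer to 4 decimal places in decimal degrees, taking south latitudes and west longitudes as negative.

latitude -33.7556°

δ = 3616/3958.8 = 0.913408 rad (52.3344°).
With φ₁ = -12.5256° = -0.218613 rad and θ = 123.2° = 2.150246 rad:
Applying the spherical law of cosines for sides, sin φ₂ = sin φ₁ cos δ + cos φ₁ sin δ cos θ = -0.555652, so φ₂ = -33.7556°.
Δλ = atan2( sin θ sin δ cos φ₁ , cos δ − sin φ₁ sin φ₂ ) = atan2(0.646610, 0.490544) = 0.921789 rad = 52.8146°.
λ₂ = λ₁ + Δλ = -51.5553°.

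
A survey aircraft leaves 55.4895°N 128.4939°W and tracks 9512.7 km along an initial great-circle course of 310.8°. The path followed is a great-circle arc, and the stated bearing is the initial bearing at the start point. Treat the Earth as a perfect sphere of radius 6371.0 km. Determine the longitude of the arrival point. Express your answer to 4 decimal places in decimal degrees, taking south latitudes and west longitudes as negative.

longitude 108.3604°

The arc subtends δ = 9512.7/6371 = 1.493125 rad at the centre.
With φ₁ = 55.4895° = 0.968474 rad and θ = 310.8° = 5.424483 rad:
sin φ₂ = sin φ₁ cos δ + cos φ₁ sin δ cos θ = (0.824022)(0.077593) + (0.566557)(0.996985)(0.653421) = 0.433023
φ₂ = asin(0.433023) = 0.447843 rad = 25.6595°.
Then Δλ = atan2(-0.427588, -0.279227) = -2.149298 rad, from sin θ sin δ cos φ₁ over cos δ − sin φ₁ sin φ₂.
λ₂ = -128.4939° + -123.1457° = -251.6396°, normalized to (−180°, 180°] → 108.3604°.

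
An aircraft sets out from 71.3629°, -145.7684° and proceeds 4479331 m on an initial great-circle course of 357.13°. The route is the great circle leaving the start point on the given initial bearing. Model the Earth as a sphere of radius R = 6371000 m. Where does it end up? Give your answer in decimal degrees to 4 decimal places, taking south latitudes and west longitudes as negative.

Angular distance δ = d/R = 4479331 / 6371000 = 0.703081 rad.
Start latitude φ₁ = 1.245518 rad; initial bearing θ = 6.233094 rad.
Applying the spherical law of cosines for sides, sin φ₂ = sin φ₁ cos δ + cos φ₁ sin δ cos θ = 0.929218, so φ₂ = 68.3133°.
For the longitude increment, Δλ = atan2( sin θ sin δ cos φ₁, cos δ − sin φ₁ sin φ₂ ) = atan2(-0.010346, -0.117638) = -174.9740°.
λ₂ = -145.7684° + -174.9740° = -320.7424°, normalized to (−180°, 180°] → 39.2576°.

latitude 68.3133°, longitude 39.2576°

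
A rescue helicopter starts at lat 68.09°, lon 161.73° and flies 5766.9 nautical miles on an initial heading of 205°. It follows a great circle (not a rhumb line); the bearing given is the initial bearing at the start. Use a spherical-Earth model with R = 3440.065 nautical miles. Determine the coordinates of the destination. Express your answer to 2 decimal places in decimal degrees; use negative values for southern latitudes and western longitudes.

latitude -25.73°, longitude 133.92°

δ = 5766.9/3440.065 = 1.676393 rad (96.0502°).
Converting: φ₁ = 1.188395 rad, θ = 3.577925 rad.
Applying the spherical law of cosines for sides, sin φ₂ = sin φ₁ cos δ + cos φ₁ sin δ cos θ = -0.434092, so φ₂ = -25.73°.
For the longitude increment, Δλ = atan2( sin θ sin δ cos φ₁, cos δ − sin φ₁ sin φ₂ ) = atan2(-0.156821, 0.297338) = -27.81°.
Hence λ₂ = 161.73° + -27.81° = 133.92°.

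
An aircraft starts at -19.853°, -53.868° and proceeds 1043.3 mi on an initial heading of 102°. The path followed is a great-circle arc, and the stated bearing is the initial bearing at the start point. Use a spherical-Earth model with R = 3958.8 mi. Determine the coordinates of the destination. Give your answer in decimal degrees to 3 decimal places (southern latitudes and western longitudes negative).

latitude -22.261°, longitude -37.886°

Central angle δ = d/R = 0.263539 rad.
With φ₁ = -19.853° = -0.346500 rad and θ = 102° = 1.780236 rad:
Destination latitude: φ₂ = arcsin( sin φ₁ cos δ + cos φ₁ sin δ cos θ ) = arcsin(-0.378825) = -22.261°.
For the longitude increment, Δλ = atan2( sin θ sin δ cos φ₁, cos δ − sin φ₁ sin φ₂ ) = atan2(0.239663, 0.836822) = 15.982°.
λ₂ = -53.868° + 15.982° = -37.886°.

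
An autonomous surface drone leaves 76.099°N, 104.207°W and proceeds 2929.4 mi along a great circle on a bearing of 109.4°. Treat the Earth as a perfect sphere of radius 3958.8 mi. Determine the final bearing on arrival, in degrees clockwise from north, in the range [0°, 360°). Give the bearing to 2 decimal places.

final bearing 162.38°

The arc subtends δ = 2929.4/3958.8 = 0.739972 rad at the centre.
With φ₁ = 76.099° = 1.328178 rad and θ = 109.4° = 1.909390 rad:
Destination latitude: φ₂ = arcsin( sin φ₁ cos δ + cos φ₁ sin δ cos θ ) = arcsin(0.663052) = 41.533°.
Then Δλ = atan2(0.152792, 0.094854) = 1.015217 rad, from sin θ sin δ cos φ₁ over cos δ − sin φ₁ sin φ₂.
λ₂ = -104.207° + 58.168° = -46.039°.
The forward bearing on arrival equals the back-azimuth from the destination plus 180°.
Back-azimuth from P₂ (41.53°, -46.04°) to P₁ (76.10°, -104.21°), with Δλ' = λ₁ − λ₂ = -58.17°: atan2( sin Δλ' cos φ₁ , cos φ₂ sin φ₁ − sin φ₂ cos φ₁ cos Δλ' ) = 342.38°.
Final bearing = (342.38° + 180°) mod 360° = 162.38°.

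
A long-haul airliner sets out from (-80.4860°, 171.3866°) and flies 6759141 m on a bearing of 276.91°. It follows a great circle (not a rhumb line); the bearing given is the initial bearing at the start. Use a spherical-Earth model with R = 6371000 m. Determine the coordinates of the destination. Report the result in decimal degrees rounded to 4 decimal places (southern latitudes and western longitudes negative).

δ = 6759141/6371000 = 1.060923 rad (60.7864°).
With φ₁ = -80.4860° = -1.404746 rad and θ = 276.91° = 4.832991 rad:
sin φ₂ = sin φ₁ cos δ + cos φ₁ sin δ cos θ = (-0.986245)(0.488067) + (0.165289)(0.872806)(0.120310) = -0.463997
φ₂ = asin(-0.463997) = -0.482502 rad = -27.6453°.
Then Δλ = atan2(-0.143217, 0.030452) = -1.361289 rad, from sin θ sin δ cos φ₁ over cos δ − sin φ₁ sin φ₂.
λ₂ = 171.3866° + -77.9961° = 93.3905°.

latitude -27.6453°, longitude 93.3905°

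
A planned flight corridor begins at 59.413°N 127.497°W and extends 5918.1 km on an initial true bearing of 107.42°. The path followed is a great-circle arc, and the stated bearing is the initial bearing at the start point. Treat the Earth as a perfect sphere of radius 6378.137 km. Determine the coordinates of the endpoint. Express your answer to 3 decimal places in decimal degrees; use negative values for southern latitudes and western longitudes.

latitude 23.216°, longitude -71.303°

δ = 5918.1/6378.137 = 0.927873 rad (53.1632°).
With φ₁ = 59.413° = 1.036952 rad and θ = 107.42° = 1.874833 rad:
sin φ₂ = sin φ₁ cos δ + cos φ₁ sin δ cos θ = (0.860858)(0.599538) + (0.508846)(0.800346)(-0.299374) = 0.394196
φ₂ = asin(0.394196) = 0.405192 rad = 23.216°.
Then Δλ = atan2(0.388575, 0.260192) = 0.980763 rad, from sin θ sin δ cos φ₁ over cos δ − sin φ₁ sin φ₂.
λ₂ = λ₁ + Δλ = -71.303°.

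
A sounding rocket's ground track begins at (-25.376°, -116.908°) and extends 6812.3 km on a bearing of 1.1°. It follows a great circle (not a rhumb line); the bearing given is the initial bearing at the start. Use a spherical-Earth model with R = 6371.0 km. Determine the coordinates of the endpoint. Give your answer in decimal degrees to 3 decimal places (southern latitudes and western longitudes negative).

Central angle δ = d/R = 1.069267 rad.
Start latitude φ₁ = -0.442895 rad; initial bearing θ = 0.019199 rad.
Destination latitude: φ₂ = arcsin( sin φ₁ cos δ + cos φ₁ sin δ cos θ ) = arcsin(0.586064) = 35.878°.
Δλ = atan2( sin θ sin δ cos φ₁ , cos δ − sin φ₁ sin φ₂ ) = atan2(0.015209, 0.731929) = 0.020776 rad = 1.190°.
Hence λ₂ = -116.908° + 1.190° = -115.718°.

latitude 35.878°, longitude -115.718°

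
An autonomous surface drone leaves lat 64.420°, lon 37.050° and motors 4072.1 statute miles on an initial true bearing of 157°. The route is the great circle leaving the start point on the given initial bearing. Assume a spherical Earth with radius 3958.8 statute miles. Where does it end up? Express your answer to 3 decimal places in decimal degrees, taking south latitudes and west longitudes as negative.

latitude 7.179°, longitude 56.765°

The arc subtends δ = 4072.1/3958.8 = 1.028620 rad at the centre.
Converting: φ₁ = 1.124341 rad, θ = 2.740167 rad.
sin φ₂ = sin φ₁ cos δ + cos φ₁ sin δ cos θ = (0.901983)(0.516002) + (0.431771)(0.856588)(-0.920505) = 0.124976
φ₂ = asin(0.124976) = 0.125304 rad = 7.179°.
For the longitude increment, Δλ = atan2( sin θ sin δ cos φ₁, cos δ − sin φ₁ sin φ₂ ) = atan2(0.144512, 0.403275) = 19.715°.
λ₂ = λ₁ + Δλ = 56.765°.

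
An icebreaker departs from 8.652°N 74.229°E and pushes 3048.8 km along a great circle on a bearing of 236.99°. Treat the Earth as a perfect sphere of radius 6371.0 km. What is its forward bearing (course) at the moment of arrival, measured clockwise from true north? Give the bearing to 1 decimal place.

Central angle δ = d/R = 0.478543 rad.
Start latitude φ₁ = 0.151006 rad; initial bearing θ = 4.136256 rad.
Destination latitude: φ₂ = arcsin( sin φ₁ cos δ + cos φ₁ sin δ cos θ ) = arcsin(-0.114478) = -6.573°.
Δλ = atan2( sin θ sin δ cos φ₁ , cos δ − sin φ₁ sin φ₂ ) = atan2(-0.381759, 0.904888) = -0.399229 rad = -22.874°.
λ₂ = λ₁ + Δλ = 51.355°.
The forward bearing on arrival equals the back-azimuth from the destination plus 180°.
Back-azimuth from P₂ (-6.6°, 51.4°) to P₁ (8.7°, 74.2°), with Δλ' = λ₁ − λ₂ = 22.9°: atan2( sin Δλ' cos φ₁ , cos φ₂ sin φ₁ − sin φ₂ cos φ₁ cos Δλ' ) = 56.6°.
Final bearing = (56.6° + 180°) mod 360° = 236.6°.

final bearing 236.6°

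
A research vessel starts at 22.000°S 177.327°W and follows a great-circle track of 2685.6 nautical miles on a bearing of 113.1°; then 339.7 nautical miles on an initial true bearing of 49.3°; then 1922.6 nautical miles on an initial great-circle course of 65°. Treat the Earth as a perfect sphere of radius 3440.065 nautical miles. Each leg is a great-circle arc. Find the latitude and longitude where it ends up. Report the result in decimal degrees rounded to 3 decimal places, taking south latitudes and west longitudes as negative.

Apply the spherical direct solution leg by leg, carrying full precision between legs.
Leg 1: from (-22.000°, -177.327°), δ = 2685.6/3440.065 = 0.780683 rad, θ = 113.1° → φ = -31.476°, λ = -127.949°.
Leg 2: from (-31.476°, -127.949°), δ = 339.7/3440.065 = 0.098748 rad, θ = 49.3° → φ = -27.695°, λ = -123.107°.
Leg 3: from (-27.695°, -123.107°), δ = 1922.6/3440.065 = 0.558885 rad, θ = 65° → φ = -11.282°, λ = -93.764°.

latitude -11.282°, longitude -93.764°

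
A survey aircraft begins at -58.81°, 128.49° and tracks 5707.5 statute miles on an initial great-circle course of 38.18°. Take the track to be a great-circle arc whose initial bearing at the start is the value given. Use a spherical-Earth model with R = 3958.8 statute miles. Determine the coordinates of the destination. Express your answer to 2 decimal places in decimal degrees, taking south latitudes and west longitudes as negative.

δ = 5707.5/3958.8 = 1.441725 rad (82.6047°).
With φ₁ = -58.81° = -1.026428 rad and θ = 38.18° = 0.666367 rad:
sin φ₂ = sin φ₁ cos δ + cos φ₁ sin δ cos θ = (-0.855455)(0.128713) + (0.517878)(0.991682)(0.786073) = 0.293595
φ₂ = asin(0.293595) = 0.297985 rad = 17.07°.
Then Δλ = atan2(0.317455, 0.379870) = 0.696129 rad, from sin θ sin δ cos φ₁ over cos δ − sin φ₁ sin φ₂.
Hence λ₂ = 128.49° + 39.89° = 168.38°.

latitude 17.07°, longitude 168.38°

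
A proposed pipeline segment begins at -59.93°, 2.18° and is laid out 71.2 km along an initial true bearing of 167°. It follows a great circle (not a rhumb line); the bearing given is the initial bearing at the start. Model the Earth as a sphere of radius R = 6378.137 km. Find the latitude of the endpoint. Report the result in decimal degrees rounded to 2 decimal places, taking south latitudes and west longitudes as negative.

latitude -60.55°

δ = 71.2/6378.137 = 0.011163 rad (0.6396°).
With φ₁ = -59.93° = -1.045976 rad and θ = 167° = 2.914700 rad:
sin φ₂ = sin φ₁ cos δ + cos φ₁ sin δ cos θ = (-0.865414)(0.999938) + (0.501058)(0.011163)(-0.974370) = -0.870810
φ₂ = asin(-0.870810) = -1.056847 rad = -60.55°.
For the longitude increment, Δλ = atan2( sin θ sin δ cos φ₁, cos δ − sin φ₁ sin φ₂ ) = atan2(0.001258, 0.246327) = 0.29°.
λ₂ = 2.18° + 0.29° = 2.47°.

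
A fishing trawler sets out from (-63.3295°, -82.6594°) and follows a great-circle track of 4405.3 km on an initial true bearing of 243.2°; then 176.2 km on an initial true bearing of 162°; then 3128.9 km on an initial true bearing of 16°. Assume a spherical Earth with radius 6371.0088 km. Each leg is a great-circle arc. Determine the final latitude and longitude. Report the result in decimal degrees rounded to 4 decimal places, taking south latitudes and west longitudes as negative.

latitude -28.8516°, longitude -154.3690°

Apply the spherical direct solution leg by leg, carrying full precision between legs.
Leg 1: from (-63.3295°, -82.6594°), δ = 4405.3/6371.0088 = 0.691460 rad, θ = 243.2° → φ = -54.8260°, λ = -163.7873°.
Leg 2: from (-54.8260°, -163.7873°), δ = 176.2/6371.0088 = 0.027657 rad, θ = 162° → φ = -56.3300°, λ = -162.9042°.
Leg 3: from (-56.3300°, -162.9042°), δ = 3128.9/6371.0088 = 0.491115 rad, θ = 16° → φ = -28.8516°, λ = -154.3690°.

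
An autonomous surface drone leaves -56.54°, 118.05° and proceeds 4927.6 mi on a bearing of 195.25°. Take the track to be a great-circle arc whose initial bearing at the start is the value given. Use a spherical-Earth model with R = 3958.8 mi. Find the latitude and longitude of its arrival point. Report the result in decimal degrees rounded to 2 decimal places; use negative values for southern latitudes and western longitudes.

latitude -50.46°, longitude -38.91°

Angular distance δ = d/R = 4927.6 / 3958.8 = 1.244721 rad.
With φ₁ = -56.54° = -0.986809 rad and θ = 195.25° = 3.407755 rad:
Destination latitude: φ₂ = arcsin( sin φ₁ cos δ + cos φ₁ sin δ cos θ ) = arcsin(-0.771151) = -50.46°.
For the longitude increment, Δλ = atan2( sin θ sin δ cos φ₁, cos δ − sin φ₁ sin φ₂ ) = atan2(-0.137382, -0.323021) = -156.96°.
λ₂ = 118.05° + -156.96° = -38.91°.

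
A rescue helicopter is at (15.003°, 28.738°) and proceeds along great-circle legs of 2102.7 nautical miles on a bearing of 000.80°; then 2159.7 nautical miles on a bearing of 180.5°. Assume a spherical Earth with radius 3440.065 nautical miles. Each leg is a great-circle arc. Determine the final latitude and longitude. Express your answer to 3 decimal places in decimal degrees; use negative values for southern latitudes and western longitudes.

Apply the spherical direct solution leg by leg, carrying full precision between legs.
Leg 1: from (15.003°, 28.738°), δ = 2102.7/3440.065 = 0.611238 rad, θ = 0.8° → φ = 50.020°, λ = 29.453°.
Leg 2: from (50.020°, 29.453°), δ = 2159.7/3440.065 = 0.627808 rad, θ = 180.5° → φ = 14.050°, λ = 29.150°.

latitude 14.050°, longitude 29.150°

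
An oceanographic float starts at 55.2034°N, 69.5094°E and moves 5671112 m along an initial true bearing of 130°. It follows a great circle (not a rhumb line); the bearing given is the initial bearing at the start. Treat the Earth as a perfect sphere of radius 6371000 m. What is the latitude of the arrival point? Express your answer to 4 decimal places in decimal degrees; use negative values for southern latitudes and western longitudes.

latitude 13.3968°

δ = 5671112/6371000 = 0.890145 rad (51.0015°).
Converting: φ₁ = 0.963481 rad, θ = 2.268928 rad.
sin φ₂ = sin φ₁ cos δ + cos φ₁ sin δ cos θ = (0.821183)(0.629300) + (0.570665)(0.777163)(-0.642788) = 0.231694
φ₂ = asin(0.231694) = 0.233819 rad = 13.3968°.
Then Δλ = atan2(0.339740, 0.439036) = 0.658580 rad, from sin θ sin δ cos φ₁ over cos δ − sin φ₁ sin φ₂.
λ₂ = λ₁ + Δλ = 107.2433°.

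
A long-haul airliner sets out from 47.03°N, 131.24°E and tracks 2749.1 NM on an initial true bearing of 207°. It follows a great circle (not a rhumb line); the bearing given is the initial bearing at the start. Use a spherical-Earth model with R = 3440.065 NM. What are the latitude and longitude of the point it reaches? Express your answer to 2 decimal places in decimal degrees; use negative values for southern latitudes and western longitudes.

Central angle δ = d/R = 0.799142 rad.
Converting: φ₁ = 0.820828 rad, θ = 3.612832 rad.
Destination latitude: φ₂ = arcsin( sin φ₁ cos δ + cos φ₁ sin δ cos θ ) = arcsin(0.074934) = 4.30°.
Then Δλ = atan2(-0.221799, 0.642492) = -0.332407 rad, from sin θ sin δ cos φ₁ over cos δ − sin φ₁ sin φ₂.
Hence λ₂ = 131.24° + -19.05° = 112.19°.

latitude 4.30°, longitude 112.19°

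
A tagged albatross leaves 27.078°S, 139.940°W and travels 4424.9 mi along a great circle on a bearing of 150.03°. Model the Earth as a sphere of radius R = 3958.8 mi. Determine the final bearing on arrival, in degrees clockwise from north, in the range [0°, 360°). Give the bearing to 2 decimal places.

Angular distance δ = d/R = 4424.9 / 3958.8 = 1.117738 rad.
With φ₁ = -27.078° = -0.472600 rad and θ = 150.03° = 2.618517 rad:
sin φ₂ = sin φ₁ cos δ + cos φ₁ sin δ cos θ = (-0.455203)(0.437718) + (0.890388)(0.899112)(-0.866287) = -0.892764
φ₂ = asin(-0.892764) = -1.103444 rad = -63.223°.
Then Δλ = atan2(0.399916, 0.031329) = 1.492618 rad, from sin θ sin δ cos φ₁ over cos δ − sin φ₁ sin φ₂.
Hence λ₂ = -139.940° + 85.521° = -54.419°.
The forward bearing on arrival equals the back-azimuth from the destination plus 180°.
Back-azimuth from P₂ (-63.22°, -54.42°) to P₁ (-27.08°, -139.94°), with Δλ' = λ₁ − λ₂ = -85.52°: atan2( sin Δλ' cos φ₁ , cos φ₂ sin φ₁ − sin φ₂ cos φ₁ cos Δλ' ) = 260.85°.
Final bearing = (260.85° + 180°) mod 360° = 80.85°.

final bearing 80.85°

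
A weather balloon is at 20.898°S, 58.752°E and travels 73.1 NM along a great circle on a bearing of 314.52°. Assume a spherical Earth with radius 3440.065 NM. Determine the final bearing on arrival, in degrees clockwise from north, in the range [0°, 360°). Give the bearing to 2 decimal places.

The arc subtends δ = 73.1/3440.065 = 0.021250 rad at the centre.
Converting: φ₁ = -0.364739 rad, θ = 5.489410 rad.
Applying the spherical law of cosines for sides, sin φ₂ = sin φ₁ cos δ + cos φ₁ sin δ cos θ = -0.342707, so φ₂ = -20.042°.
For the longitude increment, Δλ = atan2( sin θ sin δ cos φ₁, cos δ − sin φ₁ sin φ₂ ) = atan2(-0.014153, 0.877529) = -0.924°.
λ₂ = λ₁ + Δλ = 57.828°.
The forward bearing on arrival equals the back-azimuth from the destination plus 180°.
Back-azimuth from P₂ (-20.04°, 57.83°) to P₁ (-20.90°, 58.75°), with Δλ' = λ₁ − λ₂ = 0.92°: atan2( sin Δλ' cos φ₁ , cos φ₂ sin φ₁ − sin φ₂ cos φ₁ cos Δλ' ) = 134.84°.
Final bearing = (134.84° + 180°) mod 360° = 314.84°.

final bearing 314.84°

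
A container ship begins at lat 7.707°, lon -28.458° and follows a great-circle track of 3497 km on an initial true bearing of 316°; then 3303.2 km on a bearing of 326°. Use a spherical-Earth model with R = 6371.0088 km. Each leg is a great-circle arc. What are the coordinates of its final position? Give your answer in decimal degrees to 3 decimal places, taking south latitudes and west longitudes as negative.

Apply the spherical direct solution leg by leg, carrying full precision between legs.
Leg 1: from (7.707°, -28.458°), δ = 3497/6371.0088 = 0.548893 rad, θ = 316° → φ = 29.099°, λ = -52.964°.
Leg 2: from (29.099°, -52.964°), δ = 3303.2/6371.0088 = 0.518474 rad, θ = 326° → φ = 51.388°, λ = -79.327°.

latitude 51.388°, longitude -79.327°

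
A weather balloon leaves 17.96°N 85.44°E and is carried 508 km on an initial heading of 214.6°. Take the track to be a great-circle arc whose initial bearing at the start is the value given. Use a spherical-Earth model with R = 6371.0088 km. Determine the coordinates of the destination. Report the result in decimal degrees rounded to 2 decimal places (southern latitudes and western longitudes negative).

latitude 14.18°, longitude 82.77°

The arc subtends δ = 508/6371.0088 = 0.079736 rad at the centre.
Converting: φ₁ = 0.313461 rad, θ = 3.745477 rad.
Destination latitude: φ₂ = arcsin( sin φ₁ cos δ + cos φ₁ sin δ cos θ ) = arcsin(0.245004) = 14.18°.
Δλ = atan2( sin θ sin δ cos φ₁ , cos δ − sin φ₁ sin φ₂ ) = atan2(-0.043026, 0.921275) = -0.046669 rad = -2.67°.
λ₂ = 85.44° + -2.67° = 82.77°.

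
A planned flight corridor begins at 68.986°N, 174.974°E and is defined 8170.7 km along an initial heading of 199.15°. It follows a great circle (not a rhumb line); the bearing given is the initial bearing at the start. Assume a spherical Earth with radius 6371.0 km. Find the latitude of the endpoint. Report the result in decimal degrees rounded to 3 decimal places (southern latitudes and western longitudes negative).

Central angle δ = d/R = 1.282483 rad.
Start latitude φ₁ = 1.204033 rad; initial bearing θ = 3.475823 rad.
Destination latitude: φ₂ = arcsin( sin φ₁ cos δ + cos φ₁ sin δ cos θ ) = arcsin(-0.059345) = -3.402°.
For the longitude increment, Δλ = atan2( sin θ sin δ cos φ₁, cos δ − sin φ₁ sin φ₂ ) = atan2(-0.112779, 0.339734) = -18.364°.
λ₂ = λ₁ + Δλ = 156.610°.

latitude -3.402°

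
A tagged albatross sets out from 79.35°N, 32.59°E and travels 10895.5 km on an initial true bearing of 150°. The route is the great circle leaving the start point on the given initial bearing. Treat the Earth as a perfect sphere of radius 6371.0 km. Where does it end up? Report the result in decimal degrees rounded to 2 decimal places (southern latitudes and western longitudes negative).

latitude -17.16°, longitude 63.80°

Central angle δ = d/R = 1.710171 rad.
With φ₁ = 79.35° = 1.384919 rad and θ = 150° = 2.617994 rad:
sin φ₂ = sin φ₁ cos δ + cos φ₁ sin δ cos θ = (0.982774)(-0.138924) + (0.184809)(0.990303)(-0.866025) = -0.295028
φ₂ = asin(-0.295028) = -0.299485 rad = -17.16°.
Then Δλ = atan2(0.091508, 0.151022) = 0.544766 rad, from sin θ sin δ cos φ₁ over cos δ − sin φ₁ sin φ₂.
Hence λ₂ = 32.59° + 31.21° = 63.80°.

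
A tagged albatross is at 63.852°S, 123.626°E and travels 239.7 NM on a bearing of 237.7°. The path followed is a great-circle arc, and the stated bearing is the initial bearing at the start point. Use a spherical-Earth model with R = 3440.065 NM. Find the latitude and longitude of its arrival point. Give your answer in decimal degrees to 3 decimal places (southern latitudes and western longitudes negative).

latitude -65.766°, longitude 115.383°

The arc subtends δ = 239.7/3440.065 = 0.069679 rad at the centre.
Start latitude φ₁ = -1.114428 rad; initial bearing θ = 4.148648 rad.
Destination latitude: φ₂ = arcsin( sin φ₁ cos δ + cos φ₁ sin δ cos θ ) = arcsin(-0.911875) = -65.766°.
Then Δλ = atan2(-0.025934, 0.179020) = -0.143867 rad, from sin θ sin δ cos φ₁ over cos δ − sin φ₁ sin φ₂.
λ₂ = 123.626° + -8.243° = 115.383°.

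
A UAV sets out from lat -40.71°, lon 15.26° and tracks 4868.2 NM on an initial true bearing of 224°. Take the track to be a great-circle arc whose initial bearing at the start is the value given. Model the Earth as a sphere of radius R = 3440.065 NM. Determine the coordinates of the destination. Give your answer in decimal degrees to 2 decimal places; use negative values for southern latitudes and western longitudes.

latitude -39.78°, longitude -101.50°

The arc subtends δ = 4868.2/3440.065 = 1.415148 rad at the centre.
Start latitude φ₁ = -0.710524 rad; initial bearing θ = 3.909538 rad.
Destination latitude: φ₂ = arcsin( sin φ₁ cos δ + cos φ₁ sin δ cos θ ) = arcsin(-0.639792) = -39.78°.
For the longitude increment, Δλ = atan2( sin θ sin δ cos φ₁, cos δ − sin φ₁ sin φ₂ ) = atan2(-0.520200, -0.262271) = -116.76°.
Hence λ₂ = 15.26° + -116.76° = -101.50°.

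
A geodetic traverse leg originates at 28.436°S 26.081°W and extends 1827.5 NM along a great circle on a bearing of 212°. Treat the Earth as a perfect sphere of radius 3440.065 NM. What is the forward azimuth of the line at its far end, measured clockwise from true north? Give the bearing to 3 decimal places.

final bearing 229.236°

δ = 1827.5/3440.065 = 0.531240 rad (30.4378°).
Converting: φ₁ = -0.496302 rad, θ = 3.700098 rad.
sin φ₂ = sin φ₁ cos δ + cos φ₁ sin δ cos θ = (-0.476177)(0.862180) + (0.879350)(0.506603)(-0.848048) = -0.788339
φ₂ = asin(-0.788339) = -0.908105 rad = -52.031°.
Then Δλ = atan2(-0.236069, 0.486791) = -0.451535 rad, from sin θ sin δ cos φ₁ over cos δ − sin φ₁ sin φ₂.
λ₂ = -26.081° + -25.871° = -51.952°.
The forward bearing on arrival equals the back-azimuth from the destination plus 180°.
Back-azimuth from P₂ (-52.031°, -51.952°) to P₁ (-28.436°, -26.081°), with Δλ' = λ₁ − λ₂ = 25.871°: atan2( sin Δλ' cos φ₁ , cos φ₂ sin φ₁ − sin φ₂ cos φ₁ cos Δλ' ) = 49.236°.
Final bearing = (49.236° + 180°) mod 360° = 229.236°.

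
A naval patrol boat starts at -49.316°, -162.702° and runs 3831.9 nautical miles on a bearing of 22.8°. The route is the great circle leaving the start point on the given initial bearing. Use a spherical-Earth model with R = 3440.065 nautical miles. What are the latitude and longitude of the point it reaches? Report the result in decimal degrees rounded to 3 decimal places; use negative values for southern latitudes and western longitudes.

Central angle δ = d/R = 1.113903 rad.
Start latitude φ₁ = -0.860727 rad; initial bearing θ = 0.397935 rad.
Destination latitude: φ₂ = arcsin( sin φ₁ cos δ + cos φ₁ sin δ cos θ ) = arcsin(0.204769) = 11.816°.
For the longitude increment, Δλ = atan2( sin θ sin δ cos φ₁, cos δ − sin φ₁ sin φ₂ ) = atan2(0.226705, 0.596442) = 20.812°.
λ₂ = -162.702° + 20.812° = -141.890°.

latitude 11.816°, longitude -141.890°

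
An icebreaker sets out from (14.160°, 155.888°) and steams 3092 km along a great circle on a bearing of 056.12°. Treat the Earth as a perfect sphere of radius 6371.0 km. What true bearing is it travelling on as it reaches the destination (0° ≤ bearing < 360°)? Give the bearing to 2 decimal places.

Angular distance δ = d/R = 3092 / 6371 = 0.485324 rad.
With φ₁ = 14.160° = 0.247139 rad and θ = 56.12° = 0.979479 rad:
Destination latitude: φ₂ = arcsin( sin φ₁ cos δ + cos φ₁ sin δ cos θ ) = arcsin(0.468530) = 27.939°.
Then Δλ = atan2(0.375520, 0.769907) = 0.453798 rad, from sin θ sin δ cos φ₁ over cos δ − sin φ₁ sin φ₂.
λ₂ = 155.888° + 26.001° = 181.889°, normalized to (−180°, 180°] → -178.111°.
The forward bearing on arrival equals the back-azimuth from the destination plus 180°.
Back-azimuth from P₂ (27.94°, -178.11°) to P₁ (14.16°, 155.89°), with Δλ' = λ₁ − λ₂ = 334.00°: atan2( sin Δλ' cos φ₁ , cos φ₂ sin φ₁ − sin φ₂ cos φ₁ cos Δλ' ) = 245.67°.
Final bearing = (245.67° + 180°) mod 360° = 65.67°.

final bearing 65.67°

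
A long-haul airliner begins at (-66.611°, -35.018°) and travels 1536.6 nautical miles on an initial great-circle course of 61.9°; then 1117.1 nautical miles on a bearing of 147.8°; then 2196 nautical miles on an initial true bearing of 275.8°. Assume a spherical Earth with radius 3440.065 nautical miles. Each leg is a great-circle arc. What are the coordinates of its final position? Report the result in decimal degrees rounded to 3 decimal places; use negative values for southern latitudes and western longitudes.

Apply the spherical direct solution leg by leg, carrying full precision between legs.
Leg 1: from (-66.611°, -35.018°), δ = 1536.6/3440.065 = 0.446678 rad, θ = 61.9° → φ = -48.332°, λ = -0.046°.
Leg 2: from (-48.332°, -0.046°), δ = 1117.1/3440.065 = 0.324732 rad, θ = 147.8° → φ = -62.555°, λ = 21.601°.
Leg 3: from (-62.555°, 21.601°), δ = 2196/3440.065 = 0.638360 rad, θ = 275.8° → φ = -43.231°, λ = -32.854°.

latitude -43.231°, longitude -32.854°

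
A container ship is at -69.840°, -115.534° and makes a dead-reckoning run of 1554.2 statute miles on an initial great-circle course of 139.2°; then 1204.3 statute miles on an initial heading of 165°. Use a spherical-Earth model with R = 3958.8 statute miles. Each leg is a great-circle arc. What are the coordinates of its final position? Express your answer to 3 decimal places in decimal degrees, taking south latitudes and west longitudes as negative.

latitude -85.067°, longitude 79.557°

Apply the spherical direct solution leg by leg, carrying full precision between legs.
Leg 1: from (-69.840°, -115.534°), δ = 1554.2/3958.8 = 0.392594 rad, θ = 139.2° → φ = -75.269°, λ = -36.082°.
Leg 2: from (-75.269°, -36.082°), δ = 1204.3/3958.8 = 0.304208 rad, θ = 165° → φ = -85.067°, λ = 79.557°.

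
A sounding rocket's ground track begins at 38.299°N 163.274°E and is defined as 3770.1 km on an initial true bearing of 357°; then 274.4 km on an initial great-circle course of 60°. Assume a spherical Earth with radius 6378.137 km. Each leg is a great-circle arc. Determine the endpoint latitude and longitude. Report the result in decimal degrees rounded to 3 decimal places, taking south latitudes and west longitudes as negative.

latitude 73.156°, longitude 165.227°

Apply the spherical direct solution leg by leg, carrying full precision between legs.
Leg 1: from (38.299°, 163.274°), δ = 3770.1/6378.137 = 0.591097 rad, θ = 357° → φ = 72.055°, λ = 157.842°.
Leg 2: from (72.055°, 157.842°), δ = 274.4/6378.137 = 0.043022 rad, θ = 60° → φ = 73.156°, λ = 165.227°.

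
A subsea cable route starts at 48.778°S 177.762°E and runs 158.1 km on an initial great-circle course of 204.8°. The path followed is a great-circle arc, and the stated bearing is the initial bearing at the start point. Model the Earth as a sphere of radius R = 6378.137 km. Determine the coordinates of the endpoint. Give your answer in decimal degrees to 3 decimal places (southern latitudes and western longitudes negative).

Central angle δ = d/R = 0.024788 rad.
With φ₁ = -48.778° = -0.851337 rad and θ = 204.8° = 3.574434 rad:
sin φ₂ = sin φ₁ cos δ + cos φ₁ sin δ cos θ = (-0.752162)(0.999693) + (0.658978)(0.024785)(-0.907777) = -0.766758
φ₂ = asin(-0.766758) = -0.873775 rad = -50.064°.
Δλ = atan2( sin θ sin δ cos φ₁ , cos δ − sin φ₁ sin φ₂ ) = atan2(-0.006851, 0.422967) = -0.016196 rad = -0.928°.
λ₂ = 177.762° + -0.928° = 176.834°.

latitude -50.064°, longitude 176.834°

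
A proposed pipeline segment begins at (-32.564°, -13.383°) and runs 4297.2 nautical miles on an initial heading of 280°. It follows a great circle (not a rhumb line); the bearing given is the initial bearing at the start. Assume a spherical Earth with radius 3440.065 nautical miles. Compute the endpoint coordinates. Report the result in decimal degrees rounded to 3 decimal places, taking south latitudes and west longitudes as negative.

latitude -1.794°, longitude -82.573°

Angular distance δ = d/R = 4297.2 / 3440.065 = 1.249162 rad.
With φ₁ = -32.564° = -0.568349 rad and θ = 280° = 4.886922 rad:
Destination latitude: φ₂ = arcsin( sin φ₁ cos δ + cos φ₁ sin δ cos θ ) = arcsin(-0.031303) = -1.794°.
Δλ = atan2( sin θ sin δ cos φ₁ , cos δ − sin φ₁ sin φ₂ ) = atan2(-0.787425, 0.299269) = -1.207597 rad = -69.190°.
λ₂ = -13.383° + -69.190° = -82.573°.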